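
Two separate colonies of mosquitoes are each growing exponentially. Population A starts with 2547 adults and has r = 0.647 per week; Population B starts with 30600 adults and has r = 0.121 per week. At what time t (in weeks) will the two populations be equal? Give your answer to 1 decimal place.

4.7 weeks

Set 2547·e^(0.647t) = 30600·e^(0.121t).
e^((0.647 − 0.121)t) = 30600/2547 → e^(0.526·t) = 12.014.
0.526·t = ln(12.014) = 2.4861, so t = 2.4861/0.526 = 4.7264.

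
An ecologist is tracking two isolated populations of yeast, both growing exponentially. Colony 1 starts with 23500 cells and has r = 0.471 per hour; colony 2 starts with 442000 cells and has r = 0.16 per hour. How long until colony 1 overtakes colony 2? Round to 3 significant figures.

Set 23500·e^(0.471t) = 442000·e^(0.16t).
e^((0.471 − 0.16)t) = 442000/23500 → e^(0.311·t) = 18.809.
0.311·t = ln(18.809) = 2.9343, so t = 2.9343/0.311 = 9.4351.

9.44 hours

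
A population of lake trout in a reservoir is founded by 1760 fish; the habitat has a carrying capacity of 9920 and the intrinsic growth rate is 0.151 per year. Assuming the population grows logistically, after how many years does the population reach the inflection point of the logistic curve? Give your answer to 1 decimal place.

10.2 years

Logistic growth is fastest at N = K/2 = 4960.
A = (K − N₀)/N₀ = 4.6364. Set K/(1 + A·e^(−rt)) = K/2 → A·e^(−rt) = 1.
e^(−0.151t) = 1/4.6364 = 0.215686, so t = ln(4.6364)/0.151 = 1.5339/0.151 = 10.158.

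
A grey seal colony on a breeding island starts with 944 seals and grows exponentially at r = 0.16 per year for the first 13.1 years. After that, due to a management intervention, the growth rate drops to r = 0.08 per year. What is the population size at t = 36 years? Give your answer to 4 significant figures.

Phase 1: N(13.1) = 944·e^(0.16×13.1) = 944·e^2.096 = 7678.09.
Phase 2 runs for 36 − 13.1 = 22.9 years at r = 0.08.
N(36) = 7678.09·e^(0.08×22.9) = 7678.09·e^1.832 = 47960.2.

47960 seals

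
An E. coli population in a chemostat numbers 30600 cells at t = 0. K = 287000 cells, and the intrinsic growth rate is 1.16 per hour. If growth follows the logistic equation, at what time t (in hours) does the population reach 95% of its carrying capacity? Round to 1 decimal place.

A = (K − N₀)/N₀ = (287000 − 30600)/30600 = 8.3791.
Solve 287000/(1 + 8.3791·e^(−1.16t)) = 272650: 1 + 8.3791·e^(−1.16t) = 1.0526, so e^(−1.16t) = 0.0062813.
−1.16·t = ln(0.0062813) = -5.0702, so t = 5.0702/1.16 = 4.3708.

4.4 hours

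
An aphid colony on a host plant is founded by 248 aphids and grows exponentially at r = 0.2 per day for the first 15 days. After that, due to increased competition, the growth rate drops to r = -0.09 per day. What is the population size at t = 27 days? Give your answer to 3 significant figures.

Phase 1: N(15) = 248·e^(0.2×15) = 248·e^3 = 4981.21.
Phase 2 runs for 27 − 15 = 12 days at r = -0.09.
N(27) = 4981.21·e^(-0.09×12) = 4981.21·e^-1.08 = 1691.6.

1690 aphids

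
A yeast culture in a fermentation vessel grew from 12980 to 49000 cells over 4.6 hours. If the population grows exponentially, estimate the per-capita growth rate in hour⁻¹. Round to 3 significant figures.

From N(t) = N₀·e^(rt): e^(r·4.6) = 49000/12980 = 3.775.
r·4.6 = ln(3.775) = 1.3284, so r = 1.3284/4.6 = 0.28878.

0.289 per hour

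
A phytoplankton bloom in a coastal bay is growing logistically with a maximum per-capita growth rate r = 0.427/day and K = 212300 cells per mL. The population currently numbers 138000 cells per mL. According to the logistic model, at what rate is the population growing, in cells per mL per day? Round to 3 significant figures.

dN/dt = rN(1 − N/K) = 0.427 × 138000 × (1 − 138000/212300).
1 − 138000/212300 = 0.34998; dN/dt = 0.427 × 138000 × 0.34998 = 20623.

20600 cells per mL per day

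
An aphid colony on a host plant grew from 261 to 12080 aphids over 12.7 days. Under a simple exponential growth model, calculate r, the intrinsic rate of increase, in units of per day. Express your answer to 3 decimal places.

0.302 per day

From N(t) = N₀·e^(rt): e^(r·12.7) = 12080/261 = 46.284.
r·12.7 = ln(46.284) = 3.8348, so r = 3.8348/12.7 = 0.30195.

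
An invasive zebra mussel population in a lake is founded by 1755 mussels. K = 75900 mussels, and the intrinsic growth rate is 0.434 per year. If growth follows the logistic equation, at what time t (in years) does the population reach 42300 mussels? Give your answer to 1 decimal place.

A = (K − N₀)/N₀ = (75900 − 1755)/1755 = 42.248.
Solve 75900/(1 + 42.248·e^(−0.434t)) = 42300: 1 + 42.248·e^(−0.434t) = 1.7943, so e^(−0.434t) = 0.0188016.
−0.434·t = ln(0.0188016) = -3.9738, so t = 3.9738/0.434 = 9.1563.

9.2 years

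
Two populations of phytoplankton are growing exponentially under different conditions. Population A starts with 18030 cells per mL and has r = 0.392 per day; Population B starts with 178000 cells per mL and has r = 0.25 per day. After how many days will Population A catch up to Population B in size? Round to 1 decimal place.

16.1 days

Set 18030·e^(0.392t) = 178000·e^(0.25t).
e^((0.392 − 0.25)t) = 178000/18030 → e^(0.142·t) = 9.8724.
0.142·t = ln(9.8724) = 2.2897, so t = 2.2897/0.142 = 16.125.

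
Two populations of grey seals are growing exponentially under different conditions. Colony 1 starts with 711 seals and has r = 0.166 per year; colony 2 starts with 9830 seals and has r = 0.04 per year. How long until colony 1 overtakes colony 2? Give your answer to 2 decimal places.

Set 711·e^(0.166t) = 9830·e^(0.04t).
e^((0.166 − 0.04)t) = 9830/711 → e^(0.126·t) = 13.826.
0.126·t = ln(13.826) = 2.6265, so t = 2.6265/0.126 = 20.845.

20.85 years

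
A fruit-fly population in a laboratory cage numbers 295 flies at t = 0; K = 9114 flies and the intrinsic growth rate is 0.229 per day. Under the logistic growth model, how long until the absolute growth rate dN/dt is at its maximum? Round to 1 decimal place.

14.8 days

Logistic growth is fastest at N = K/2 = 4557.
A = (K − N₀)/N₀ = 29.895. Set K/(1 + A·e^(−rt)) = K/2 → A·e^(−rt) = 1.
e^(−0.229t) = 1/29.895 = 0.0334505, so t = ln(29.895)/0.229 = 3.3977/0.229 = 14.837.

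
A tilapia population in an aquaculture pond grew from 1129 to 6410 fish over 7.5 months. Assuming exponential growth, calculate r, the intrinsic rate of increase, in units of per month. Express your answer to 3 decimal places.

0.232 per month

From N(t) = N₀·e^(rt): e^(r·7.5) = 6410/1129 = 5.6776.
r·7.5 = ln(5.6776) = 1.7365, so r = 1.7365/7.5 = 0.23154.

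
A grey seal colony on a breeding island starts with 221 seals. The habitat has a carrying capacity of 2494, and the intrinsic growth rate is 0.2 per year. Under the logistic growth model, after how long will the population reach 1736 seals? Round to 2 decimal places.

A = (K − N₀)/N₀ = (2494 − 221)/221 = 10.285.
Solve 2494/(1 + 10.285·e^(−0.2t)) = 1736: 1 + 10.285·e^(−0.2t) = 1.4366, so e^(−0.2t) = 0.0424534.
−0.2·t = ln(0.0424534) = -3.1593, so t = 3.1593/0.2 = 15.797.

15.80 years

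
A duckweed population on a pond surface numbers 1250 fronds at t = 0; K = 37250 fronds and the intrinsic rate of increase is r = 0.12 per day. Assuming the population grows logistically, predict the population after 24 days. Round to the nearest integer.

A = (K − N₀)/N₀ = (37250 − 1250)/1250 = 28.8.
N(t) = K/(1 + A·e^(−rt)) = 37250/(1 + 28.8×e^(−0.12×24)).
e^(−2.88) = 0.056135; denominator = 1 + 28.8×0.056135 = 2.6167.
N = 37250/2.6167 = 14235.6.

14236 fronds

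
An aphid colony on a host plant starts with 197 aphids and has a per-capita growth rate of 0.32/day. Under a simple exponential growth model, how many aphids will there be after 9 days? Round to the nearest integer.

N(t) = N₀·e^(rt) = 197 × e^(0.32×9) = 197 × e^2.88.
e^2.88 ≈ 17.814, so N ≈ 197 × 17.814 = 3509.41.

3509 aphids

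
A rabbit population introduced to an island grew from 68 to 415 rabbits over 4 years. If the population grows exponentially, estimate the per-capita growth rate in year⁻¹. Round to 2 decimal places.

0.45 per year

From N(t) = N₀·e^(rt): e^(r·4) = 415/68 = 6.1029.
r·4 = ln(6.1029) = 1.8088, so r = 1.8088/4 = 0.45219.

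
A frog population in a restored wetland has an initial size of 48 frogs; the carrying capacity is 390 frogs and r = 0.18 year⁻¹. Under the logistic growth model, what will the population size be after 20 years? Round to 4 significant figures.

326.4 frogs

A = (K − N₀)/N₀ = (390 − 48)/48 = 7.125.
N(t) = K/(1 + A·e^(−rt)) = 390/(1 + 7.125×e^(−0.18×20)).
e^(−3.6) = 0.027324; denominator = 1 + 7.125×0.027324 = 1.1947.
N = 390/1.1947 = 326.447.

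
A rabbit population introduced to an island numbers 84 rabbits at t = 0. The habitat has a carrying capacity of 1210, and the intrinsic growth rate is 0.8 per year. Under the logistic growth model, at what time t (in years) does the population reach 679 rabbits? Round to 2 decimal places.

3.55 years

A = (K − N₀)/N₀ = (1210 − 84)/84 = 13.405.
Solve 1210/(1 + 13.405·e^(−0.8t)) = 679: 1 + 13.405·e^(−0.8t) = 1.782, so e^(−0.8t) = 0.0583399.
−0.8·t = ln(0.0583399) = -2.8415, so t = 2.8415/0.8 = 3.5518.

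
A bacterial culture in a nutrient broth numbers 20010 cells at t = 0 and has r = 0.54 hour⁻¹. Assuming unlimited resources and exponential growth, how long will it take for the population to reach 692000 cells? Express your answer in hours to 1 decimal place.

6.6 hours

Set N₀·e^(rt) = 692000: e^(0.54·t) = 692000/20010 = 34.583.
0.54·t = ln(34.583) = 3.5434, so t = 3.5434/0.54 = 6.5618.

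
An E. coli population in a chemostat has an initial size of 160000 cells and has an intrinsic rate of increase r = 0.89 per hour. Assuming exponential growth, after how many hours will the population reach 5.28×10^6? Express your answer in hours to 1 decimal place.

Set N₀·e^(rt) = 5.28×10^6: e^(0.89·t) = 5.28×10^6/160000 = 33.
0.89·t = ln(33) = 3.4965, so t = 3.4965/0.89 = 3.9287.

3.9 hours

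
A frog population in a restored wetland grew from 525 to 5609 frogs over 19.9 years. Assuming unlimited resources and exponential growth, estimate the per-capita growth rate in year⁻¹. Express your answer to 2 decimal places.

0.12 per year

From N(t) = N₀·e^(rt): e^(r·19.9) = 5609/525 = 10.684.
r·19.9 = ln(10.684) = 2.3687, so r = 2.3687/19.9 = 0.11903.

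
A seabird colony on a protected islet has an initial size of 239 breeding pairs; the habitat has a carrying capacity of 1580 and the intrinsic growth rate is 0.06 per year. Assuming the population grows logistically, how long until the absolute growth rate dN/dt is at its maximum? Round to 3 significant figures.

28.7 years

Logistic growth is fastest at N = K/2 = 790.
A = (K − N₀)/N₀ = 5.6109. Set K/(1 + A·e^(−rt)) = K/2 → A·e^(−rt) = 1.
e^(−0.06t) = 1/5.6109 = 0.178225, so t = ln(5.6109)/0.06 = 1.7247/0.06 = 28.745.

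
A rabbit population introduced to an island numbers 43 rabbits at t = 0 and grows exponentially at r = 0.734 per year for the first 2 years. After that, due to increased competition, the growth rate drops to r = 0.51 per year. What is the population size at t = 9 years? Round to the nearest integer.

6629 rabbits

Phase 1: N(2) = 43·e^(0.734×2) = 43·e^1.468 = 186.643.
Phase 2 runs for 9 − 2 = 7 years at r = 0.51.
N(9) = 186.643·e^(0.51×7) = 186.643·e^3.57 = 6628.94.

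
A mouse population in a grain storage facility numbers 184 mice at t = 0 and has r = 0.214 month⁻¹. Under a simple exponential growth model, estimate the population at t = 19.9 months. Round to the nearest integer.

13011 mice

N(t) = N₀·e^(rt) = 184 × e^(0.214×19.9) = 184 × e^4.259.
e^4.259 ≈ 70.711, so N ≈ 184 × 70.711 = 13010.8.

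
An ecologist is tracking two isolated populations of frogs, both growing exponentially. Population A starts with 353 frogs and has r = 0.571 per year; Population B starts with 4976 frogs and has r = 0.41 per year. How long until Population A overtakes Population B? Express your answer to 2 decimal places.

Set 353·e^(0.571t) = 4976·e^(0.41t).
e^((0.571 − 0.41)t) = 4976/353 → e^(0.161·t) = 14.096.
0.161·t = ln(14.096) = 2.6459, so t = 2.6459/0.161 = 16.434.

16.43 years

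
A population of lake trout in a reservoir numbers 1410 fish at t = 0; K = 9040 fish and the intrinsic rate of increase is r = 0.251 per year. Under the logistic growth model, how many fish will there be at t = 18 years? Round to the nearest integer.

A = (K − N₀)/N₀ = (9040 − 1410)/1410 = 5.4113.
N(t) = K/(1 + A·e^(−rt)) = 9040/(1 + 5.4113×e^(−0.251×18)).
e^(−4.518) = 0.010911; denominator = 1 + 5.4113×0.010911 = 1.059.
N = 9040/1.059 = 8536.01.

8536 fish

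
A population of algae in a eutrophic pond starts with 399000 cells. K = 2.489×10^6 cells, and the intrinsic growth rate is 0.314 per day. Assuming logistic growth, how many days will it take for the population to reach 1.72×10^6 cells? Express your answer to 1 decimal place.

A = (K − N₀)/N₀ = (2.489×10^6 − 399000)/399000 = 5.2381.
Solve 2.489×10^6/(1 + 5.2381·e^(−0.314t)) = 1.72×10^6: 1 + 5.2381·e^(−0.314t) = 1.4471, so e^(−0.314t) = 0.0853541.
−0.314·t = ln(0.0853541) = -2.4609, so t = 2.4609/0.314 = 7.8374.

7.8 days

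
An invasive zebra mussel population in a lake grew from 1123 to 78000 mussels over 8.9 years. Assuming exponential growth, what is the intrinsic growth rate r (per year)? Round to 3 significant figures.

From N(t) = N₀·e^(rt): e^(r·8.9) = 78000/1123 = 69.457.
r·8.9 = ln(69.457) = 4.2407, so r = 4.2407/8.9 = 0.47648.

0.476 per year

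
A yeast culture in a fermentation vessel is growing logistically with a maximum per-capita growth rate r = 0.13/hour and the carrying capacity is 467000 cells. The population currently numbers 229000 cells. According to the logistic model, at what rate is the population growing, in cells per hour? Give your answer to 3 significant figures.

15200 cells per hour

dN/dt = rN(1 − N/K) = 0.13 × 229000 × (1 − 229000/467000).
1 − 229000/467000 = 0.50964; dN/dt = 0.13 × 229000 × 0.50964 = 15172.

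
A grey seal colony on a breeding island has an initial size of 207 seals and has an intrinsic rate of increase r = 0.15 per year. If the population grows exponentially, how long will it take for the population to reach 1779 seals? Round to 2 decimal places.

Set N₀·e^(rt) = 1779: e^(0.15·t) = 1779/207 = 8.5942.
0.15·t = ln(8.5942) = 2.1511, so t = 2.1511/0.15 = 14.341.

14.34 years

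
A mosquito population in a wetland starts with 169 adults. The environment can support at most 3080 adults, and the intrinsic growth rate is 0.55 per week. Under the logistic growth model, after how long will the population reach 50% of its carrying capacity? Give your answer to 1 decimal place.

A = (K − N₀)/N₀ = (3080 − 169)/169 = 17.225.
Solve 3080/(1 + 17.225·e^(−0.55t)) = 1540: 1 + 17.225·e^(−0.55t) = 2, so e^(−0.55t) = 0.0580557.
−0.55·t = ln(0.0580557) = -2.8464, so t = 2.8464/0.55 = 5.1752.

5.2 weeks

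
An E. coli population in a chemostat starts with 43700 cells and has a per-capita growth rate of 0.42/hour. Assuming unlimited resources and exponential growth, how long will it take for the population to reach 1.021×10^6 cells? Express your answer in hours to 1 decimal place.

Set N₀·e^(rt) = 1.021×10^6: e^(0.42·t) = 1.021×10^6/43700 = 23.364.
0.42·t = ln(23.364) = 3.1512, so t = 3.1512/0.42 = 7.5028.

7.5 hours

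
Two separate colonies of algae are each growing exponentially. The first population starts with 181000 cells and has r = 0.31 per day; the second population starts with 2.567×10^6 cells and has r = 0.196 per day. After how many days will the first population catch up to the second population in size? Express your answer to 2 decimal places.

Set 181000·e^(0.31t) = 2.567×10^6·e^(0.196t).
e^((0.31 − 0.196)t) = 2.567×10^6/181000 → e^(0.114·t) = 14.182.
0.114·t = ln(14.182) = 2.652, so t = 2.652/0.114 = 23.263.

23.26 days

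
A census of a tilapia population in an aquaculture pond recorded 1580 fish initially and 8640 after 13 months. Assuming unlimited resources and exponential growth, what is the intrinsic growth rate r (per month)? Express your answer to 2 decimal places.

0.13 per month

From N(t) = N₀·e^(rt): e^(r·13) = 8640/1580 = 5.4684.
r·13 = ln(5.4684) = 1.699, so r = 1.699/13 = 0.13069.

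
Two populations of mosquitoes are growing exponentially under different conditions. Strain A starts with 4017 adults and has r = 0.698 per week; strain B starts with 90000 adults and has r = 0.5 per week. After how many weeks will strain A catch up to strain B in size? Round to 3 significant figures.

Set 4017·e^(0.698t) = 90000·e^(0.5t).
e^((0.698 − 0.5)t) = 90000/4017 → e^(0.198·t) = 22.405.
0.198·t = ln(22.405) = 3.1093, so t = 3.1093/0.198 = 15.703.

15.7 weeks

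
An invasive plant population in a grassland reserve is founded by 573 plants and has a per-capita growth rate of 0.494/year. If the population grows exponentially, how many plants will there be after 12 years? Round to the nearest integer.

N(t) = N₀·e^(rt) = 573 × e^(0.494×12) = 573 × e^5.928.
e^5.928 ≈ 375.4, so N ≈ 573 × 375.4 = 215106.

215106 plants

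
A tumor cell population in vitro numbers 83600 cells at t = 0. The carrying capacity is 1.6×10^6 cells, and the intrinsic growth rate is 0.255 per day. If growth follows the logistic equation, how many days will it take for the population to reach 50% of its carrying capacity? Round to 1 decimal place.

11.4 days

A = (K − N₀)/N₀ = (1.6×10^6 − 83600)/83600 = 18.139.
Solve 1.6×10^6/(1 + 18.139·e^(−0.255t)) = 800000: 1 + 18.139·e^(−0.255t) = 2, so e^(−0.255t) = 0.0551306.
−0.255·t = ln(0.0551306) = -2.8981, so t = 2.8981/0.255 = 11.365.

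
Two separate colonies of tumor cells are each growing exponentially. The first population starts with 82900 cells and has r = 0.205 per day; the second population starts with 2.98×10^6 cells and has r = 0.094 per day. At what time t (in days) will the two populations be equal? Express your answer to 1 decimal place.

Set 82900·e^(0.205t) = 2.98×10^6·e^(0.094t).
e^((0.205 − 0.094)t) = 2.98×10^6/82900 → e^(0.111·t) = 35.947.
0.111·t = ln(35.947) = 3.582, so t = 3.582/0.111 = 32.271.

32.3 days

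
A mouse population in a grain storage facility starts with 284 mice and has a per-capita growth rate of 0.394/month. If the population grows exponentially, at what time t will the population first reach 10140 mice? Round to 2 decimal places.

Set N₀·e^(rt) = 10140: e^(0.394·t) = 10140/284 = 35.704.
0.394·t = ln(35.704) = 3.5753, so t = 3.5753/0.394 = 9.0743.

9.07 months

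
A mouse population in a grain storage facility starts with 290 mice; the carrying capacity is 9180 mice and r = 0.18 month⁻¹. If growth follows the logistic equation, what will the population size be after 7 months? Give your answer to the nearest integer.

A = (K − N₀)/N₀ = (9180 − 290)/290 = 30.655.
N(t) = K/(1 + A·e^(−rt)) = 9180/(1 + 30.655×e^(−0.18×7)).
e^(−1.26) = 0.28365; denominator = 1 + 30.655×0.28365 = 9.6955.
N = 9180/9.6955 = 946.835.

947 mice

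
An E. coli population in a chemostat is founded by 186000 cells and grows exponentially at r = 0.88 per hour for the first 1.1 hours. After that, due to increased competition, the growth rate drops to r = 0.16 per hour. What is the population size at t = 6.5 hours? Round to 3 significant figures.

1160000 cells

Phase 1: N(1.1) = 186000·e^(0.88×1.1) = 186000·e^0.968 = 489677.
Phase 2 runs for 6.5 − 1.1 = 5.4 hours at r = 0.16.
N(6.5) = 489677·e^(0.16×5.4) = 489677·e^0.864 = 1.161824×10^6.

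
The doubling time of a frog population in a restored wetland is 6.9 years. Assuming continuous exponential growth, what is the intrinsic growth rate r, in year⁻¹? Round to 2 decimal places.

0.10 per year

r = ln(2)/t_d = 0.6931/6.9 = 0.10046.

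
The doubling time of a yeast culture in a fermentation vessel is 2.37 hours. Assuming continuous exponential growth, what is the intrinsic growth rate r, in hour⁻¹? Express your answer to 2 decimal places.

0.29 per hour

r = ln(2)/t_d = 0.6931/2.37 = 0.29247.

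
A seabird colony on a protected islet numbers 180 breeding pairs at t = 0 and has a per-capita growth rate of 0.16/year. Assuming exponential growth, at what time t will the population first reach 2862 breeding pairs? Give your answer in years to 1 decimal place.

17.3 years

Set N₀·e^(rt) = 2862: e^(0.16·t) = 2862/180 = 15.9.
0.16·t = ln(15.9) = 2.7663, so t = 2.7663/0.16 = 17.289.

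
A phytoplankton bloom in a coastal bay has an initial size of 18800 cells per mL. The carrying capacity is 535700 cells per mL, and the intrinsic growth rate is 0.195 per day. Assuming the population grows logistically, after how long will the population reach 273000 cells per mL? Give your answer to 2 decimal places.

A = (K − N₀)/N₀ = (535700 − 18800)/18800 = 27.495.
Solve 535700/(1 + 27.495·e^(−0.195t)) = 273000: 1 + 27.495·e^(−0.195t) = 1.9623, so e^(−0.195t) = 0.0349984.
−0.195·t = ln(0.0349984) = -3.3525, so t = 3.3525/0.195 = 17.192.

17.19 days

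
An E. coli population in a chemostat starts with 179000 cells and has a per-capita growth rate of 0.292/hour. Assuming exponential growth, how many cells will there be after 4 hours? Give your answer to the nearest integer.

575584 cells

N(t) = N₀·e^(rt) = 179000 × e^(0.292×4) = 179000 × e^1.168.
e^1.168 ≈ 3.2156, so N ≈ 179000 × 3.2156 = 575584.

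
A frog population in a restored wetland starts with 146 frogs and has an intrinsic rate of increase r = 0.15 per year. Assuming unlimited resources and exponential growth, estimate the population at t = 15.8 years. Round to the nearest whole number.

N(t) = N₀·e^(rt) = 146 × e^(0.15×15.8) = 146 × e^2.37.
e^2.37 ≈ 10.697, so N ≈ 146 × 10.697 = 1561.82.

1562 frogs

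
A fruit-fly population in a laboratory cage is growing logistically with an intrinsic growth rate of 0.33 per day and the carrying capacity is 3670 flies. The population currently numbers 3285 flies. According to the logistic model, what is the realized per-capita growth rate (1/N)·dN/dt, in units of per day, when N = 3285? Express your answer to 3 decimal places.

(1/N)·dN/dt = r(1 − N/K) = 0.33 × (1 − 3285/3670).
= 0.33 × 0.1049 = 0.034619.

0.035 per day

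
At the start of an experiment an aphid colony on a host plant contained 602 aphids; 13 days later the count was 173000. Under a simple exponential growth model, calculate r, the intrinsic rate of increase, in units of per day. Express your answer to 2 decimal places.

From N(t) = N₀·e^(rt): e^(r·13) = 173000/602 = 287.38.
r·13 = ln(287.38) = 5.6608, so r = 5.6608/13 = 0.43545.

0.44 per day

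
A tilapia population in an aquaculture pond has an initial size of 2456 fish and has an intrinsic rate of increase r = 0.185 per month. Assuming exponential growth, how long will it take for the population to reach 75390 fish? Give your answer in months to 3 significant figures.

Set N₀·e^(rt) = 75390: e^(0.185·t) = 75390/2456 = 30.696.
0.185·t = ln(30.696) = 3.4241, so t = 3.4241/0.185 = 18.509.

18.5 months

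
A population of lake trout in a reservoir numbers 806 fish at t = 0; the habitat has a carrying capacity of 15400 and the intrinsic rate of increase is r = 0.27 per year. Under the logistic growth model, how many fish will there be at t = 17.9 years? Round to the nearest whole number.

13459 fish

A = (K − N₀)/N₀ = (15400 − 806)/806 = 18.107.
N(t) = K/(1 + A·e^(−rt)) = 15400/(1 + 18.107×e^(−0.27×17.9)).
e^(−4.833) = 0.0079626; denominator = 1 + 18.107×0.0079626 = 1.1442.
N = 15400/1.1442 = 13459.5.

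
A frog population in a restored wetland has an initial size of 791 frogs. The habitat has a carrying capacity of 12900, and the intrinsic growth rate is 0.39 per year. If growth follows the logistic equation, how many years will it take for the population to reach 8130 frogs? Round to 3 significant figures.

A = (K − N₀)/N₀ = (12900 − 791)/791 = 15.308.
Solve 12900/(1 + 15.308·e^(−0.39t)) = 8130: 1 + 15.308·e^(−0.39t) = 1.5867, so e^(−0.39t) = 0.0383262.
−0.39·t = ln(0.0383262) = -3.2616, so t = 3.2616/0.39 = 8.3631.

8.36 years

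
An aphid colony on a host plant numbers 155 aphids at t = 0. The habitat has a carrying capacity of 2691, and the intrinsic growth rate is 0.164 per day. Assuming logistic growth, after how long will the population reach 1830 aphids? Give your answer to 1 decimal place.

21.6 days

A = (K − N₀)/N₀ = (2691 − 155)/155 = 16.361.
Solve 2691/(1 + 16.361·e^(−0.164t)) = 1830: 1 + 16.361·e^(−0.164t) = 1.4705, so e^(−0.164t) = 0.0287564.
−0.164·t = ln(0.0287564) = -3.5489, so t = 3.5489/0.164 = 21.64.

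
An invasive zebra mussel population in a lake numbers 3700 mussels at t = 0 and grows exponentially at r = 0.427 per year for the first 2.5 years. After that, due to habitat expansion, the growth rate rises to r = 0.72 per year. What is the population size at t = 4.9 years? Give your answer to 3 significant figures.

60600 mussels

Phase 1: N(2.5) = 3700·e^(0.427×2.5) = 3700·e^1.067 = 10760.
Phase 2 runs for 4.9 − 2.5 = 2.4 years at r = 0.72.
N(4.9) = 10760·e^(0.72×2.4) = 10760·e^1.728 = 60572.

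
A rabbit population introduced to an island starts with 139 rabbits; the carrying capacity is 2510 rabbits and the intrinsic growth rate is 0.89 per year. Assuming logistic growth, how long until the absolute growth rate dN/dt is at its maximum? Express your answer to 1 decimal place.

Logistic growth is fastest at N = K/2 = 1255.
A = (K − N₀)/N₀ = 17.058. Set K/(1 + A·e^(−rt)) = K/2 → A·e^(−rt) = 1.
e^(−0.89t) = 1/17.058 = 0.0586251, so t = ln(17.058)/0.89 = 2.8366/0.89 = 3.1872.

3.2 years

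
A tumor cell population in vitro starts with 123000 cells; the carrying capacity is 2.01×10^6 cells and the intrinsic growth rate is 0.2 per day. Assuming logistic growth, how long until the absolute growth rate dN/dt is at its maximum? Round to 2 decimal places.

Logistic growth is fastest at N = K/2 = 1.005×10^6.
A = (K − N₀)/N₀ = 15.341. Set K/(1 + A·e^(−rt)) = K/2 → A·e^(−rt) = 1.
e^(−0.2t) = 1/15.341 = 0.0651828, so t = ln(15.341)/0.2 = 2.7306/0.2 = 13.653.

13.65 days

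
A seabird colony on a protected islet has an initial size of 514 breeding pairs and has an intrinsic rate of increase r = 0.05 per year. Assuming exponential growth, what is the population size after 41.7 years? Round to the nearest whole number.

N(t) = N₀·e^(rt) = 514 × e^(0.05×41.7) = 514 × e^2.085.
e^2.085 ≈ 8.0446, so N ≈ 514 × 8.0446 = 4134.92.

4135 breeding pairs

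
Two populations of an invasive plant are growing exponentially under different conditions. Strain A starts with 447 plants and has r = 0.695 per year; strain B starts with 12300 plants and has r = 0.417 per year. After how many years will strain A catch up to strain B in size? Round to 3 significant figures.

Set 447·e^(0.695t) = 12300·e^(0.417t).
e^((0.695 − 0.417)t) = 12300/447 → e^(0.278·t) = 27.517.
0.278·t = ln(27.517) = 3.3148, so t = 3.3148/0.278 = 11.924.

11.9 years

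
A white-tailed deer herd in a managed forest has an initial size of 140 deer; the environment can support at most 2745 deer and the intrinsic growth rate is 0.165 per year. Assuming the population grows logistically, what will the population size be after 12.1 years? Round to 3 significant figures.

A = (K − N₀)/N₀ = (2745 − 140)/140 = 18.607.
N(t) = K/(1 + A·e^(−rt)) = 2745/(1 + 18.607×e^(−0.165×12.1)).
e^(−1.996) = 0.13581; denominator = 1 + 18.607×0.13581 = 3.527.
N = 2745/3.527 = 778.275.

778 deer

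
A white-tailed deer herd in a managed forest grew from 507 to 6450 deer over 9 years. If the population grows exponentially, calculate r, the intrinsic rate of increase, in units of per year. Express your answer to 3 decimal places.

From N(t) = N₀·e^(rt): e^(r·9) = 6450/507 = 12.722.
r·9 = ln(12.722) = 2.5433, so r = 2.5433/9 = 0.28259.

0.283 per year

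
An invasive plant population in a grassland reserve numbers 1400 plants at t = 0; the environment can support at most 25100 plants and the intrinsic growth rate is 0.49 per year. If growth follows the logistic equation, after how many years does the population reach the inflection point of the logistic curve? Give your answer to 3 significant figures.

Logistic growth is fastest at N = K/2 = 12550.
A = (K − N₀)/N₀ = 16.929. Set K/(1 + A·e^(−rt)) = K/2 → A·e^(−rt) = 1.
e^(−0.49t) = 1/16.929 = 0.0590717, so t = ln(16.929)/0.49 = 2.829/0.49 = 5.7735.

5.77 years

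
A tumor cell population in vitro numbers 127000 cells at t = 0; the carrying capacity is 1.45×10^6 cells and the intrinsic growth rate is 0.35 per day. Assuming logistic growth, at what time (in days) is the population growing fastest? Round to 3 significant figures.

Logistic growth is fastest at N = K/2 = 725000.
A = (K − N₀)/N₀ = 10.417. Set K/(1 + A·e^(−rt)) = K/2 → A·e^(−rt) = 1.
e^(−0.35t) = 1/10.417 = 0.095994, so t = ln(10.417)/0.35 = 2.3435/0.35 = 6.6956.

6.70 days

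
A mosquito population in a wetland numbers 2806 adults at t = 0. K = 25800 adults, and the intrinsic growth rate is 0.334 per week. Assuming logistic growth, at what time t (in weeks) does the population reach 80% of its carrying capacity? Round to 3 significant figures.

10.4 weeks

A = (K − N₀)/N₀ = (25800 − 2806)/2806 = 8.1946.
Solve 25800/(1 + 8.1946·e^(−0.334t)) = 20640: 1 + 8.1946·e^(−0.334t) = 1.25, so e^(−0.334t) = 0.030508.
−0.334·t = ln(0.030508) = -3.4898, so t = 3.4898/0.334 = 10.448.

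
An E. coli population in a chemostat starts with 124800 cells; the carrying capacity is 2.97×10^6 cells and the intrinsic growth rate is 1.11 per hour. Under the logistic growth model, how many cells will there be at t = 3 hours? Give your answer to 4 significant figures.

1635000 cells

A = (K − N₀)/N₀ = (2.97×10^6 − 124800)/124800 = 22.798.
N(t) = K/(1 + A·e^(−rt)) = 2.97×10^6/(1 + 22.798×e^(−1.11×3)).
e^(−3.33) = 0.035793; denominator = 1 + 22.798×0.035793 = 1.816.
N = 2.97×10^6/1.816 = 1.63545×10^6.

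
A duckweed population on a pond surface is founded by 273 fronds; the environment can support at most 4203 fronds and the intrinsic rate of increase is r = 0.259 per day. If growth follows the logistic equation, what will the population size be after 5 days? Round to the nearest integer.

850 fronds

A = (K − N₀)/N₀ = (4203 − 273)/273 = 14.396.
N(t) = K/(1 + A·e^(−rt)) = 4203/(1 + 14.396×e^(−0.259×5)).
e^(−1.295) = 0.2739; denominator = 1 + 14.396×0.2739 = 4.9429.
N = 4203/4.9429 = 850.306.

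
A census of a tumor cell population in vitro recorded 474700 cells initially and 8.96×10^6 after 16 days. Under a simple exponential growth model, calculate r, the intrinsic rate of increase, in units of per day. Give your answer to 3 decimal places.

0.184 per day

From N(t) = N₀·e^(rt): e^(r·16) = 8.96×10^6/474700 = 18.875.
r·16 = ln(18.875) = 2.9378, so r = 2.9378/16 = 0.18362.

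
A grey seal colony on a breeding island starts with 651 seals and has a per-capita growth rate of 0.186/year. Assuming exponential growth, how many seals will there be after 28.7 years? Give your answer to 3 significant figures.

N(t) = N₀·e^(rt) = 651 × e^(0.186×28.7) = 651 × e^5.338.
e^5.338 ≈ 208.14, so N ≈ 651 × 208.14 = 135498.

135000 seals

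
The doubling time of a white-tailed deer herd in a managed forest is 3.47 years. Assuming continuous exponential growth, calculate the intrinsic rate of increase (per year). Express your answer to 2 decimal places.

r = ln(2)/t_d = 0.6931/3.47 = 0.19975.

0.20 per year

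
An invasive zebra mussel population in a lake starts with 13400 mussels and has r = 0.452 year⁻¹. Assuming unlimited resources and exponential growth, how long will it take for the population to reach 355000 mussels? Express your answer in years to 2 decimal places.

7.25 years

Set N₀·e^(rt) = 355000: e^(0.452·t) = 355000/13400 = 26.493.
0.452·t = ln(26.493) = 3.2769, so t = 3.2769/0.452 = 7.2497.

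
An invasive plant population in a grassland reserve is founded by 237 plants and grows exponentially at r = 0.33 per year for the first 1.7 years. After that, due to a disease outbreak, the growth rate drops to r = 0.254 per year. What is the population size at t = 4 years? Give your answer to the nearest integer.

745 plants

Phase 1: N(1.7) = 237·e^(0.33×1.7) = 237·e^0.561 = 415.324.
Phase 2 runs for 4 − 1.7 = 2.3 years at r = 0.254.
N(4) = 415.324·e^(0.254×2.3) = 415.324·e^0.5842 = 744.908.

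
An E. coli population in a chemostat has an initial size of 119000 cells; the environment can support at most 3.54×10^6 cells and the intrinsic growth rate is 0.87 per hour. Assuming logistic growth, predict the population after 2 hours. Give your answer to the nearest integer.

A = (K − N₀)/N₀ = (3.54×10^6 − 119000)/119000 = 28.748.
N(t) = K/(1 + A·e^(−rt)) = 3.54×10^6/(1 + 28.748×e^(−0.87×2)).
e^(−1.74) = 0.17552; denominator = 1 + 28.748×0.17552 = 6.0458.
N = 3.54×10^6/6.0458 = 585526.

585526 cells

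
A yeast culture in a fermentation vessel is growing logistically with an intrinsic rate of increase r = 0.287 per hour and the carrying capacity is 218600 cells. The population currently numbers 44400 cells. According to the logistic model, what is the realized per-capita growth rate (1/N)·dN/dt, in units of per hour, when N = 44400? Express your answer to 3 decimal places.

0.229 per hour

(1/N)·dN/dt = r(1 − N/K) = 0.287 × (1 − 44400/218600).
= 0.287 × 0.79689 = 0.22871.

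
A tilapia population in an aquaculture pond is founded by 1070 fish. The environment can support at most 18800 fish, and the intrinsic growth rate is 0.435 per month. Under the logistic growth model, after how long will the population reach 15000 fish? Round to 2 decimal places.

A = (K − N₀)/N₀ = (18800 − 1070)/1070 = 16.57.
Solve 18800/(1 + 16.57·e^(−0.435t)) = 15000: 1 + 16.57·e^(−0.435t) = 1.2533, so e^(−0.435t) = 0.0152886.
−0.435·t = ln(0.0152886) = -4.1806, so t = 4.1806/0.435 = 9.6107.

9.61 months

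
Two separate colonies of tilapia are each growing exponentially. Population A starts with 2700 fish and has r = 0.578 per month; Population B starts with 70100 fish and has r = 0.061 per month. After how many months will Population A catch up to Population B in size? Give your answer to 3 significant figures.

Set 2700·e^(0.578t) = 70100·e^(0.061t).
e^((0.578 − 0.061)t) = 70100/2700 → e^(0.517·t) = 25.963.
0.517·t = ln(25.963) = 3.2567, so t = 3.2567/0.517 = 6.2992.

6.30 months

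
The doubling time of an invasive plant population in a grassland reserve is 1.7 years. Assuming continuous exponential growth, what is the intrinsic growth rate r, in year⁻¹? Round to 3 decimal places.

r = ln(2)/t_d = 0.6931/1.7 = 0.40773.

0.408 per year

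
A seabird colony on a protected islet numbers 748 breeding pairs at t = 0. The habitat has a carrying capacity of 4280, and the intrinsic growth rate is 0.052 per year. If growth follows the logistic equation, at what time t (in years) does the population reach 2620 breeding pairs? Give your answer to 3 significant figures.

38.6 years

A = (K − N₀)/N₀ = (4280 − 748)/748 = 4.7219.
Solve 4280/(1 + 4.7219·e^(−0.052t)) = 2620: 1 + 4.7219·e^(−0.052t) = 1.6336, so e^(−0.052t) = 0.13418.
−0.052·t = ln(0.13418) = -2.0086, so t = 2.0086/0.052 = 38.626.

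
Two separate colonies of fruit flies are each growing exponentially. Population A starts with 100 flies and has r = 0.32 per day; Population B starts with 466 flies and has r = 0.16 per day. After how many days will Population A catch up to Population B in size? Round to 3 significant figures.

Set 100·e^(0.32t) = 466·e^(0.16t).
e^((0.32 − 0.16)t) = 466/100 → e^(0.16·t) = 4.66.
0.16·t = ln(4.66) = 1.539, so t = 1.539/0.16 = 9.6188.

9.62 days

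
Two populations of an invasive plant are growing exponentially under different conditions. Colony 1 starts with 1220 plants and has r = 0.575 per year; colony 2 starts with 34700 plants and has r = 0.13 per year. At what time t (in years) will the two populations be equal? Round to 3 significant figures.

7.52 years

Set 1220·e^(0.575t) = 34700·e^(0.13t).
e^((0.575 − 0.13)t) = 34700/1220 → e^(0.445·t) = 28.443.
0.445·t = ln(28.443) = 3.3479, so t = 3.3479/0.445 = 7.5233.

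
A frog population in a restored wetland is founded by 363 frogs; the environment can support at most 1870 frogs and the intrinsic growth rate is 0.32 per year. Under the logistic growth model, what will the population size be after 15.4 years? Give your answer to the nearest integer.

A = (K − N₀)/N₀ = (1870 − 363)/363 = 4.1515.
N(t) = K/(1 + A·e^(−rt)) = 1870/(1 + 4.1515×e^(−0.32×15.4)).
e^(−4.928) = 0.007241; denominator = 1 + 4.1515×0.007241 = 1.0301.
N = 1870/1.0301 = 1815.43.

1815 frogs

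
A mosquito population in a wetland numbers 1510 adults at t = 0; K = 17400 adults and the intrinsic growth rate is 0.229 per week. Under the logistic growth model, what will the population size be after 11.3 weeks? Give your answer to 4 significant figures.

A = (K − N₀)/N₀ = (17400 − 1510)/1510 = 10.523.
N(t) = K/(1 + A·e^(−rt)) = 17400/(1 + 10.523×e^(−0.229×11.3)).
e^(−2.588) = 0.075193; denominator = 1 + 10.523×0.075193 = 1.7913.
N = 17400/1.7913 = 9713.79.

9714 adults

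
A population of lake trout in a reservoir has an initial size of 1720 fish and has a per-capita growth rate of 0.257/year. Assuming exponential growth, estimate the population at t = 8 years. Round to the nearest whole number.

13441 fish

N(t) = N₀·e^(rt) = 1720 × e^(0.257×8) = 1720 × e^2.056.
e^2.056 ≈ 7.8146, so N ≈ 1720 × 7.8146 = 13441.2.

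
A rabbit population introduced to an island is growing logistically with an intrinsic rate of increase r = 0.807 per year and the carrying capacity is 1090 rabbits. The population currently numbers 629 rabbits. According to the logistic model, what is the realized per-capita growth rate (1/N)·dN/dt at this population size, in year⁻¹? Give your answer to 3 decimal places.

0.341 per year

(1/N)·dN/dt = r(1 − N/K) = 0.807 × (1 − 629/1090).
= 0.807 × 0.42294 = 0.34131.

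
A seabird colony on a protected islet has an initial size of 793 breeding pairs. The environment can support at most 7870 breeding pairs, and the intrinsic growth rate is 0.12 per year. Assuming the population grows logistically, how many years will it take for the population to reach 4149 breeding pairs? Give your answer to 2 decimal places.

A = (K − N₀)/N₀ = (7870 − 793)/793 = 8.9243.
Solve 7870/(1 + 8.9243·e^(−0.12t)) = 4149: 1 + 8.9243·e^(−0.12t) = 1.8968, so e^(−0.12t) = 0.100494.
−0.12·t = ln(0.100494) = -2.2977, so t = 2.2977/0.12 = 19.147.

19.15 years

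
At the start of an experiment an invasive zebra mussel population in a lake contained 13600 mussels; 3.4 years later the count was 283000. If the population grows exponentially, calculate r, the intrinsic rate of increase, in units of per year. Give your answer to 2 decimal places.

0.89 per year

From N(t) = N₀·e^(rt): e^(r·3.4) = 283000/13600 = 20.809.
r·3.4 = ln(20.809) = 3.0354, so r = 3.0354/3.4 = 0.89276.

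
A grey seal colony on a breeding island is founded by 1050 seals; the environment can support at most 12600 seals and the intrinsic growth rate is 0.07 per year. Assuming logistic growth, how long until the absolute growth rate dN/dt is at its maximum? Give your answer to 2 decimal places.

34.26 years

Logistic growth is fastest at N = K/2 = 6300.
A = (K − N₀)/N₀ = 11. Set K/(1 + A·e^(−rt)) = K/2 → A·e^(−rt) = 1.
e^(−0.07t) = 1/11 = 0.0909091, so t = ln(11)/0.07 = 2.3979/0.07 = 34.256.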